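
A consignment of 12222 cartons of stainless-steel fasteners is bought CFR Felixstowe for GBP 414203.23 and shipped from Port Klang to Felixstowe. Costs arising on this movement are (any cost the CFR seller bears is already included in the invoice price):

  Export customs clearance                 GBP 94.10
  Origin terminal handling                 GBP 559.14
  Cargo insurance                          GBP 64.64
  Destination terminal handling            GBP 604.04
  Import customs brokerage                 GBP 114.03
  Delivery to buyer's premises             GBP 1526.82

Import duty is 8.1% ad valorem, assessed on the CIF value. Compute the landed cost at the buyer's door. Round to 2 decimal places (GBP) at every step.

CFR: the seller pays costs through ocean freight to the destination port, but not insurance.
Already in the invoice (seller's account under CFR): export clearance, origin terminal — exclude.
CIF value = CFR price + insurance = 414203.23 + 64.64 = 414267.87
Import duty = 414267.87 × 8.1% = 33555.70
Buyer bears: insurance 64.64 + destination terminal 604.04 + brokerage 114.03 + delivery 1526.82 + duty 33555.70 = 35865.23
Landed cost = invoice 414203.23 + 35865.23 = 450068.46

Total landed cost: GBP 450068.46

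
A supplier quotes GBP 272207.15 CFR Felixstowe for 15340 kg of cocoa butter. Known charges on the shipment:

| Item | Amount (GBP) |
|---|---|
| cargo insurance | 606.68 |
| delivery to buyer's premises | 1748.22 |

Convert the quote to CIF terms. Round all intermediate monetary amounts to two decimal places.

CIF price: GBP 272813.83

Not relevant to the conversion: delivery — on the buyer under both terms; not part of either seller's price.
From CFR to CIF, the seller additionally bears: insurance.
CIF price = 272207.15 + 606.68 = 272813.83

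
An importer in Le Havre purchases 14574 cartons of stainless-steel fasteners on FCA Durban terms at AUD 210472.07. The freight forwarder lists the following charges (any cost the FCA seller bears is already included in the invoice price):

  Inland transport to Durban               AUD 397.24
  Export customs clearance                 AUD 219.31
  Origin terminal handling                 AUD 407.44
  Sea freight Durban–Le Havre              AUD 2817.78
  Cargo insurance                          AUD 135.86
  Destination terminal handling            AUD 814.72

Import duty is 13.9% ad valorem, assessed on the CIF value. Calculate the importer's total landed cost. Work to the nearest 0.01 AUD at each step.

FCA: the seller delivers export-cleared goods to the carrier; the buyer bears costs from that point.
Already in the invoice (seller's account under FCA): inland to port, export clearance — exclude.
CIF value = FCA price + origin terminal + freight + insurance = 210472.07 + 407.44 + 2817.78 + 135.86 = 213833.15
Import duty = 213833.15 × 13.9% = 29722.81
Buyer bears: origin terminal 407.44 + freight 2817.78 + insurance 135.86 + destination terminal 814.72 + duty 29722.81 = 33898.61
Landed cost = invoice 210472.07 + 33898.61 = 244370.68

Total landed cost: AUD 244370.68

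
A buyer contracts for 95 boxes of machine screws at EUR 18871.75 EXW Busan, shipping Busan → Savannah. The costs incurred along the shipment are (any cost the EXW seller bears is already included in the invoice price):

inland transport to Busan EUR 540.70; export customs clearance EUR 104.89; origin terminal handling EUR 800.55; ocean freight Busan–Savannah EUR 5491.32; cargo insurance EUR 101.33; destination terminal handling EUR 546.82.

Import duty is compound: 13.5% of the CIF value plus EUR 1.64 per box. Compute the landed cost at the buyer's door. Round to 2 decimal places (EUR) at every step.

EXW: the seller makes goods available at their premises; the buyer bears all onward costs.
CIF value = EXW price + inland to port + export clearance + origin terminal + freight + insurance = 18871.75 + 540.70 + 104.89 + 800.55 + 5491.32 + 101.33 = 25910.54
Ad valorem component: 25910.54 × 13.5% = 3497.92
Specific component: 95 × 1.64 = 155.80
Import duty = 3497.92 + 155.80 = 3653.72
Buyer bears: inland to port 540.70 + export clearance 104.89 + origin terminal 800.55 + freight 5491.32 + insurance 101.33 + destination terminal 546.82 + duty 3653.72 = 11239.33
Landed cost = invoice 18871.75 + 11239.33 = 30111.08

Total landed cost: EUR 30111.08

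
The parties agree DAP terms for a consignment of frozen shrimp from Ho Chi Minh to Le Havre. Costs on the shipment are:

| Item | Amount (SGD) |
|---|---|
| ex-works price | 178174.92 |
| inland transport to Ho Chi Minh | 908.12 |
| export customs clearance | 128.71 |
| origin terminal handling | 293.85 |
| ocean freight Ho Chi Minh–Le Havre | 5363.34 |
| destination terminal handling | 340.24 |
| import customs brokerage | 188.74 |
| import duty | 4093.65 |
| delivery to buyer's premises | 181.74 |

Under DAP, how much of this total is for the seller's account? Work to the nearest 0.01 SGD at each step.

DAP: the seller bears all costs to the named destination except import duty and clearance.
Seller's account: goods 178174.92 + inland to port 908.12 + export clearance 128.71 + origin terminal 293.85 + freight 5363.34 + destination terminal 340.24 + delivery 181.74 = 185390.92
Buyer's account: brokerage 188.74 + duty 4093.65 = 4282.39

Seller's account: SGD 185390.92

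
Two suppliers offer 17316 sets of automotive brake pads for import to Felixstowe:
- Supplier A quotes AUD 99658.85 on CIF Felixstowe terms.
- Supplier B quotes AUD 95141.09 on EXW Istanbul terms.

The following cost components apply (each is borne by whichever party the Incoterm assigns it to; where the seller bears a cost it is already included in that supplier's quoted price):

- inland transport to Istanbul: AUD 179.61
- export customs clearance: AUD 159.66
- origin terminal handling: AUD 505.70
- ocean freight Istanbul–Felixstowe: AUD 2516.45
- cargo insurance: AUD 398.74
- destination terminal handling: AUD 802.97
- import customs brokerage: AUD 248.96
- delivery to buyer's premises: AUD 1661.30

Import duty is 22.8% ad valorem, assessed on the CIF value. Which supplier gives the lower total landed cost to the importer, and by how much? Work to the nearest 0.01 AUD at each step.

Supplier B is cheaper by AUD 930.33

Supplier A (CIF):
The CIF price already equals the CIF value: 99658.85
Import duty = 99658.85 × 22.8% = 22722.22
Buyer bears (A): 802.97 + 248.96 + 1661.30 = 2713.23
Landed cost (A) = invoice 99658.85 + 2713.23 + duty 22722.22 = 125094.30
Supplier B (EXW):
CIF value = EXW price + inland to port + export clearance + origin terminal + freight + insurance = 95141.09 + 179.61 + 159.66 + 505.70 + 2516.45 + 398.74 = 98901.25
Import duty = 98901.25 × 22.8% = 22549.49
Buyer bears (B): 179.61 + 159.66 + 505.70 + 2516.45 + 398.74 + 802.97 + 248.96 + 1661.30 = 6473.39
Landed cost (B) = invoice 95141.09 + 6473.39 + duty 22549.49 = 124163.97
Difference = |125094.30 − 124163.97| = 930.33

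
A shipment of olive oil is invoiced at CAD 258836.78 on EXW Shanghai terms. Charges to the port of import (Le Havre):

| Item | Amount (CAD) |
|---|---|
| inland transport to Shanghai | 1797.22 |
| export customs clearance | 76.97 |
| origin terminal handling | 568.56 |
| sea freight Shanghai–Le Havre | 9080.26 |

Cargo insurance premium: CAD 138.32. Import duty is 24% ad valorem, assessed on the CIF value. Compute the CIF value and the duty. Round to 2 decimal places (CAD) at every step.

CIF = EXW price + pre-shipment costs + freight + insurance
CIF = 258836.78 + 1797.22 + 76.97 + 568.56 + 9080.26 + 138.32 = 270498.11
Import duty = 270498.11 × 24% = 64919.55

CIF value: CAD 270498.11; import duty: CAD 64919.55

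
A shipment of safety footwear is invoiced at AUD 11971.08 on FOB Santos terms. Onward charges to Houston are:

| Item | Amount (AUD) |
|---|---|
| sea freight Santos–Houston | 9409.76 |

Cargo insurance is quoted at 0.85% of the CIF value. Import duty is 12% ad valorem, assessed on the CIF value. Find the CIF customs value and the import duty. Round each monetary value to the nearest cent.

Let C be the CIF value. C = FOB price + freight + 0.85% × C
C − 0.85% × C = 11971.08 + 9409.76
0.9915 × C = 21380.84
C = 21380.84 / 0.9915 = 21564.14
Insurance premium = 0.85% × 21564.14 = 183.30
Import duty = 21564.14 × 12% = 2587.70

CIF value: AUD 21564.14; import duty: AUD 2587.70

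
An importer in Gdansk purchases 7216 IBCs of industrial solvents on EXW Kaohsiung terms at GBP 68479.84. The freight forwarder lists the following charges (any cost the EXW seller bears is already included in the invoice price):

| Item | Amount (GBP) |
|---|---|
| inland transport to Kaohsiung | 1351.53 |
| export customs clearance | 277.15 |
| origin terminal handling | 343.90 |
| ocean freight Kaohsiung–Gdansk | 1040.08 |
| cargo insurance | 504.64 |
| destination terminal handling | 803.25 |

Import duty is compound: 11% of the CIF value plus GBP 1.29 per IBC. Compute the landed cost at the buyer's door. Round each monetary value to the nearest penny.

EXW: the seller makes goods available at their premises; the buyer bears all onward costs.
CIF value = EXW price + inland to port + export clearance + origin terminal + freight + insurance = 68479.84 + 1351.53 + 277.15 + 343.90 + 1040.08 + 504.64 = 71997.14
Ad valorem component: 71997.14 × 11% = 7919.69
Specific component: 7216 × 1.29 = 9308.64
Import duty = 7919.69 + 9308.64 = 17228.33
Buyer bears: inland to port 1351.53 + export clearance 277.15 + origin terminal 343.90 + freight 1040.08 + insurance 504.64 + destination terminal 803.25 + duty 17228.33 = 21548.88
Landed cost = invoice 68479.84 + 21548.88 = 90028.72

Total landed cost: GBP 90028.72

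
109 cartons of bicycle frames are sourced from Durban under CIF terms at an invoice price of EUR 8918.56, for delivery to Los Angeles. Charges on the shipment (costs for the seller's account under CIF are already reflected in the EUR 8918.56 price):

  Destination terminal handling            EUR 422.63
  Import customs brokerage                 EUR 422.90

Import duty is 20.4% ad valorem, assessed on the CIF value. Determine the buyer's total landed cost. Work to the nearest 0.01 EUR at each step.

Total landed cost: EUR 11583.48

CIF: the seller pays costs through ocean freight and marine insurance to the destination port.
The CIF price already equals the CIF value: 8918.56
Import duty = 8918.56 × 20.4% = 1819.39
Buyer bears: destination terminal 422.63 + brokerage 422.90 + duty 1819.39 = 2664.92
Landed cost = invoice 8918.56 + 2664.92 = 11583.48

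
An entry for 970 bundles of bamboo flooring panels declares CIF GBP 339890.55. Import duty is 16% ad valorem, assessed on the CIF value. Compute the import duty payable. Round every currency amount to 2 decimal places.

Import duty = 339890.55 × 16% = 54382.49

Import duty: GBP 54382.49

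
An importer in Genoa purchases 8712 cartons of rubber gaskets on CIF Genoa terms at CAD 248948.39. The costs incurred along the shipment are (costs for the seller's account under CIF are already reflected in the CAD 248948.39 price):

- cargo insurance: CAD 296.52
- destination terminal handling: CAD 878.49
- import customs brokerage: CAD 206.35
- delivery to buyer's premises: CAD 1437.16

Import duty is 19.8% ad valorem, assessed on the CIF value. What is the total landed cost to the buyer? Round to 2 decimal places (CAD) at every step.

CIF: the seller pays costs through ocean freight and marine insurance to the destination port.
Already in the invoice (seller's account under CIF): insurance — exclude.
The CIF price already equals the CIF value: 248948.39
Import duty = 248948.39 × 19.8% = 49291.78
Buyer bears: destination terminal 878.49 + brokerage 206.35 + delivery 1437.16 + duty 49291.78 = 51813.78
Landed cost = invoice 248948.39 + 51813.78 = 300762.17

Total landed cost: CAD 300762.17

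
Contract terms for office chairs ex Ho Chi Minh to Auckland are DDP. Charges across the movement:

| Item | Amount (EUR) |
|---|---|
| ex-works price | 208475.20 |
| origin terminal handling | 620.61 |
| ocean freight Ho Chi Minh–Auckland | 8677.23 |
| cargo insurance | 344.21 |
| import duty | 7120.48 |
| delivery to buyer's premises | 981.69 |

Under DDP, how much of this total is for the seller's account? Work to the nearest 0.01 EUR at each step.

DDP: the seller bears all costs including import duty.
Seller's account: goods 208475.20 + origin terminal 620.61 + freight 8677.23 + insurance 344.21 + duty 7120.48 + delivery 981.69 = 226219.42
Buyer's account: 0.00

Seller's account: EUR 226219.42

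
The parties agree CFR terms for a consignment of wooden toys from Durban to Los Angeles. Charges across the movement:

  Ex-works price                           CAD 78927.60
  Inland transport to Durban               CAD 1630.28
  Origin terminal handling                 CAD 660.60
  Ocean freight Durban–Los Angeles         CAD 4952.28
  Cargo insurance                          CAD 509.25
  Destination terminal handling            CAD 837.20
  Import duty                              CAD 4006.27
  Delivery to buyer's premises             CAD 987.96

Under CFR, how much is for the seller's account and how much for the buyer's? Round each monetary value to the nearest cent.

CFR: the seller pays costs through ocean freight to the destination port, but not insurance.
Seller's account: goods 78927.60 + inland to port 1630.28 + origin terminal 660.60 + freight 4952.28 = 86170.76
Buyer's account: insurance 509.25 + destination terminal 837.20 + duty 4006.27 + delivery 987.96 = 6340.68

Seller: CAD 86170.76; buyer: CAD 6340.68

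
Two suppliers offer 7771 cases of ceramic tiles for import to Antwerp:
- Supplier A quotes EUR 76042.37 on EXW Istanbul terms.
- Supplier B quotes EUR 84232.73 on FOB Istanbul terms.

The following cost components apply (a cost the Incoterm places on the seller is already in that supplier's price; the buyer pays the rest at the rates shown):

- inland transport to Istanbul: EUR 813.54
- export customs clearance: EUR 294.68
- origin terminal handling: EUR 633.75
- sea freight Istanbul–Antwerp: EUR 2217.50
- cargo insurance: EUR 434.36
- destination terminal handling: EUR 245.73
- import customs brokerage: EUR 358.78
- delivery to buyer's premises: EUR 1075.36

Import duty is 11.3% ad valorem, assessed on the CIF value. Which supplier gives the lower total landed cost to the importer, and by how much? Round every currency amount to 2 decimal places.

Supplier A (EXW):
CIF value = EXW price + inland to port + export clearance + origin terminal + freight + insurance = 76042.37 + 813.54 + 294.68 + 633.75 + 2217.50 + 434.36 = 80436.20
Import duty = 80436.20 × 11.3% = 9089.29
Buyer bears (A): 813.54 + 294.68 + 633.75 + 2217.50 + 434.36 + 245.73 + 358.78 + 1075.36 = 6073.70
Landed cost (A) = invoice 76042.37 + 6073.70 + duty 9089.29 = 91205.36
Supplier B (FOB):
CIF value = FOB price + freight + insurance = 84232.73 + 2217.50 + 434.36 = 86884.59
Import duty = 86884.59 × 11.3% = 9817.96
Buyer bears (B): 2217.50 + 434.36 + 245.73 + 358.78 + 1075.36 = 4331.73
Landed cost (B) = invoice 84232.73 + 4331.73 + duty 9817.96 = 98382.42
Difference = |91205.36 − 98382.42| = 7177.06

Supplier A is cheaper by EUR 7177.06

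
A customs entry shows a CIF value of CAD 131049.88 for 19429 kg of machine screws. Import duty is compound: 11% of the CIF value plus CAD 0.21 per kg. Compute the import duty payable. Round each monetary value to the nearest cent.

Ad valorem component: 131049.88 × 11% = 14415.49
Specific component: 19429 × 0.21 = 4080.09
Import duty = 14415.49 + 4080.09 = 18495.58

Import duty: CAD 18495.58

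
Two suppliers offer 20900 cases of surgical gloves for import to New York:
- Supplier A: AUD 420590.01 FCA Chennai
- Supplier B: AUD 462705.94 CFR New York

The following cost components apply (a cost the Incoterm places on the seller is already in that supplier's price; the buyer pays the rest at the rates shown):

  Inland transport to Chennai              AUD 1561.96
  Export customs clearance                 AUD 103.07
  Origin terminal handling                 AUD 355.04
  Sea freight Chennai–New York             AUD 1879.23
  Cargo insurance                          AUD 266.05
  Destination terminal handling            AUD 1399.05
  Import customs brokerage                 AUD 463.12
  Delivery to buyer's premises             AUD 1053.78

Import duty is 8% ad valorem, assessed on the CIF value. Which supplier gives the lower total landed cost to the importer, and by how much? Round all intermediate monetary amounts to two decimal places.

Supplier A is cheaper by AUD 43072.19

Supplier A (FCA):
CIF value = FCA price + origin terminal + freight + insurance = 420590.01 + 355.04 + 1879.23 + 266.05 = 423090.33
Import duty = 423090.33 × 8% = 33847.23
Buyer bears (A): 355.04 + 1879.23 + 266.05 + 1399.05 + 463.12 + 1053.78 = 5416.27
Landed cost (A) = invoice 420590.01 + 5416.27 + duty 33847.23 = 459853.51
Supplier B (CFR):
CIF value = CFR price + insurance = 462705.94 + 266.05 = 462971.99
Import duty = 462971.99 × 8% = 37037.76
Buyer bears (B): 266.05 + 1399.05 + 463.12 + 1053.78 = 3182.00
Landed cost (B) = invoice 462705.94 + 3182.00 + duty 37037.76 = 502925.70
Difference = |459853.51 − 502925.70| = 43072.19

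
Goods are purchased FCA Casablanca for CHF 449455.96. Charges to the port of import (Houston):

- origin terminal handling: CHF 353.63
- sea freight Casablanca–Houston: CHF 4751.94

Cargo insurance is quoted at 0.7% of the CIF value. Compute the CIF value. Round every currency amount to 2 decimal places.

CIF value: CHF 457765.89

Let C be the CIF value. C = FCA price + pre-shipment costs + freight + 0.7% × C
C − 0.7% × C = 449455.96 + 353.63 + 4751.94
0.993 × C = 454561.53
C = 454561.53 / 0.993 = 457765.89
Insurance premium = 0.7% × 457765.89 = 3204.36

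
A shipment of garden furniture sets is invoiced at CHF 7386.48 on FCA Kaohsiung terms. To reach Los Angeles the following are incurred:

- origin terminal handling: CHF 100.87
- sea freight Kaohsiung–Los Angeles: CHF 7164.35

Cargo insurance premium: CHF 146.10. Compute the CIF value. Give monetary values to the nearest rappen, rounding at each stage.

CIF = FCA price + pre-shipment costs + freight + insurance
CIF = 7386.48 + 100.87 + 7164.35 + 146.10 = 14797.80

CIF value: CHF 14797.80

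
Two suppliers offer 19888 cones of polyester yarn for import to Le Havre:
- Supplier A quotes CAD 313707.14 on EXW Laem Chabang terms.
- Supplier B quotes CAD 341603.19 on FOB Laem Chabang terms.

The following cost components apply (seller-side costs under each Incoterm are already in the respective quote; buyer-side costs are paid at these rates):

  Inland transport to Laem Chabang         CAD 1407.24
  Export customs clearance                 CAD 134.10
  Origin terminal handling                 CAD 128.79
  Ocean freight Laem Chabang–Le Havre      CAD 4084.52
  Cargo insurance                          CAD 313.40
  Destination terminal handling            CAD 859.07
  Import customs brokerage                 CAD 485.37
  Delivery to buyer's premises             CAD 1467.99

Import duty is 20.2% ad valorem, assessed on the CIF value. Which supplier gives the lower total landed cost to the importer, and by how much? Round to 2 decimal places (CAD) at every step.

Supplier A is cheaper by CAD 31523.55

Supplier A (EXW):
CIF value = EXW price + inland to port + export clearance + origin terminal + freight + insurance = 313707.14 + 1407.24 + 134.10 + 128.79 + 4084.52 + 313.40 = 319775.19
Import duty = 319775.19 × 20.2% = 64594.59
Buyer bears (A): 1407.24 + 134.10 + 128.79 + 4084.52 + 313.40 + 859.07 + 485.37 + 1467.99 = 8880.48
Landed cost (A) = invoice 313707.14 + 8880.48 + duty 64594.59 = 387182.21
Supplier B (FOB):
CIF value = FOB price + freight + insurance = 341603.19 + 4084.52 + 313.40 = 346001.11
Import duty = 346001.11 × 20.2% = 69892.22
Buyer bears (B): 4084.52 + 313.40 + 859.07 + 485.37 + 1467.99 = 7210.35
Landed cost (B) = invoice 341603.19 + 7210.35 + duty 69892.22 = 418705.76
Difference = |387182.21 − 418705.76| = 31523.55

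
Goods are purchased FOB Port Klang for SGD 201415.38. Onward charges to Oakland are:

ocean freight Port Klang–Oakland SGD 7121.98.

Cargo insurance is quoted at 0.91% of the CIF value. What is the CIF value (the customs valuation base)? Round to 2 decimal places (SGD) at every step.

Let C be the CIF value. C = FOB price + freight + 0.91% × C
C − 0.91% × C = 201415.38 + 7121.98
0.9909 × C = 208537.36
C = 208537.36 / 0.9909 = 210452.48
Insurance premium = 0.91% × 210452.48 = 1915.12

CIF value: SGD 210452.48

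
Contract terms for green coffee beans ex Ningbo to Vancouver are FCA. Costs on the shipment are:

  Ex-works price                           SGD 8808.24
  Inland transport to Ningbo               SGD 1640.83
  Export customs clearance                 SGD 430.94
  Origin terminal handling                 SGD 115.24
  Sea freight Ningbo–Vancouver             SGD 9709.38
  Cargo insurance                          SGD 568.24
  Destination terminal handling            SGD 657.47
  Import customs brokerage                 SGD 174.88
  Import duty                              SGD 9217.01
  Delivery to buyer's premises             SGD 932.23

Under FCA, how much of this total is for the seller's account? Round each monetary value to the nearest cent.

FCA: the seller delivers export-cleared goods to the carrier; the buyer bears costs from that point.
Seller's account: goods 8808.24 + inland to port 1640.83 + export clearance 430.94 = 10880.01
Buyer's account: origin terminal 115.24 + freight 9709.38 + insurance 568.24 + destination terminal 657.47 + brokerage 174.88 + duty 9217.01 + delivery 932.23 = 21374.45

Seller's account: SGD 10880.01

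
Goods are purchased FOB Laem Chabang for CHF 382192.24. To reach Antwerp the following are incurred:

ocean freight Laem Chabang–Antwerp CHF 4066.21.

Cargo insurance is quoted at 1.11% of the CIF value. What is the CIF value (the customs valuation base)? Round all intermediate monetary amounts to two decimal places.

Let C be the CIF value. C = FOB price + freight + 1.11% × C
C − 1.11% × C = 382192.24 + 4066.21
0.9889 × C = 386258.45
C = 386258.45 / 0.9889 = 390594.04
Insurance premium = 1.11% × 390594.04 = 4335.59

CIF value: CHF 390594.04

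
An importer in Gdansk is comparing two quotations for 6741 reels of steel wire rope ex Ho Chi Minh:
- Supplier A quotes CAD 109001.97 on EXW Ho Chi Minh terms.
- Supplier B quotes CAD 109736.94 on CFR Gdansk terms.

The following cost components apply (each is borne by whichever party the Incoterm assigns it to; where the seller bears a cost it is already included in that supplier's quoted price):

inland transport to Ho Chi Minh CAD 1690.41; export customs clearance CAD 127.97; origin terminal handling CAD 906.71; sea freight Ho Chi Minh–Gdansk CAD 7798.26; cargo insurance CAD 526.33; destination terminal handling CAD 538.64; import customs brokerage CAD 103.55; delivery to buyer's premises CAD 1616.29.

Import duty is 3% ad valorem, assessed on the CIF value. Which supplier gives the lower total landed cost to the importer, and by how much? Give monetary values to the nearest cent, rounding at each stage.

Supplier B is cheaper by CAD 10082.03

Supplier A (EXW):
CIF value = EXW price + inland to port + export clearance + origin terminal + freight + insurance = 109001.97 + 1690.41 + 127.97 + 906.71 + 7798.26 + 526.33 = 120051.65
Import duty = 120051.65 × 3% = 3601.55
Buyer bears (A): 1690.41 + 127.97 + 906.71 + 7798.26 + 526.33 + 538.64 + 103.55 + 1616.29 = 13308.16
Landed cost (A) = invoice 109001.97 + 13308.16 + duty 3601.55 = 125911.68
Supplier B (CFR):
CIF value = CFR price + insurance = 109736.94 + 526.33 = 110263.27
Import duty = 110263.27 × 3% = 3307.90
Buyer bears (B): 526.33 + 538.64 + 103.55 + 1616.29 = 2784.81
Landed cost (B) = invoice 109736.94 + 2784.81 + duty 3307.90 = 115829.65
Difference = |125911.68 − 115829.65| = 10082.03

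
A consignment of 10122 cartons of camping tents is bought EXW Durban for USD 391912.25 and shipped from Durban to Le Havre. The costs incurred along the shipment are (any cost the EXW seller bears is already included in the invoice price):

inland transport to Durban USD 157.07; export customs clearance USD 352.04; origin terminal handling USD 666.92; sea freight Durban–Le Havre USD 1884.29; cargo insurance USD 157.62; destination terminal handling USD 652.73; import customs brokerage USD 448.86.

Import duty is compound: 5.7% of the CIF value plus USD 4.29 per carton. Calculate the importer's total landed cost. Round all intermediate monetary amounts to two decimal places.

EXW: the seller makes goods available at their premises; the buyer bears all onward costs.
CIF value = EXW price + inland to port + export clearance + origin terminal + freight + insurance = 391912.25 + 157.07 + 352.04 + 666.92 + 1884.29 + 157.62 = 395130.19
Ad valorem component: 395130.19 × 5.7% = 22522.42
Specific component: 10122 × 4.29 = 43423.38
Import duty = 22522.42 + 43423.38 = 65945.80
Buyer bears: inland to port 157.07 + export clearance 352.04 + origin terminal 666.92 + freight 1884.29 + insurance 157.62 + destination terminal 652.73 + brokerage 448.86 + duty 65945.80 = 70265.33
Landed cost = invoice 391912.25 + 70265.33 = 462177.58

Total landed cost: USD 462177.58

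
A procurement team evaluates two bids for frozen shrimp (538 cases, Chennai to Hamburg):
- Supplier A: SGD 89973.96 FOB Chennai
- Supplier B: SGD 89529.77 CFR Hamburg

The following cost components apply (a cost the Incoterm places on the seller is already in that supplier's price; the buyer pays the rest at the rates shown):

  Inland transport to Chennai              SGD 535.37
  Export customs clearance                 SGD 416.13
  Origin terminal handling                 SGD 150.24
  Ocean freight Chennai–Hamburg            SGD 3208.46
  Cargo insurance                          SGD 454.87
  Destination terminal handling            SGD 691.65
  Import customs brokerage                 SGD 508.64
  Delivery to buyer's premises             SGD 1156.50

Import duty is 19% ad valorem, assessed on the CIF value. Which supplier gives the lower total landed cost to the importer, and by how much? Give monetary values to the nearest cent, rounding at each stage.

Supplier B is cheaper by SGD 4346.66

Supplier A (FOB):
CIF value = FOB price + freight + insurance = 89973.96 + 3208.46 + 454.87 = 93637.29
Import duty = 93637.29 × 19% = 17791.09
Buyer bears (A): 3208.46 + 454.87 + 691.65 + 508.64 + 1156.50 = 6020.12
Landed cost (A) = invoice 89973.96 + 6020.12 + duty 17791.09 = 113785.17
Supplier B (CFR):
CIF value = CFR price + insurance = 89529.77 + 454.87 = 89984.64
Import duty = 89984.64 × 19% = 17097.08
Buyer bears (B): 454.87 + 691.65 + 508.64 + 1156.50 = 2811.66
Landed cost (B) = invoice 89529.77 + 2811.66 + duty 17097.08 = 109438.51
Difference = |113785.17 − 109438.51| = 4346.66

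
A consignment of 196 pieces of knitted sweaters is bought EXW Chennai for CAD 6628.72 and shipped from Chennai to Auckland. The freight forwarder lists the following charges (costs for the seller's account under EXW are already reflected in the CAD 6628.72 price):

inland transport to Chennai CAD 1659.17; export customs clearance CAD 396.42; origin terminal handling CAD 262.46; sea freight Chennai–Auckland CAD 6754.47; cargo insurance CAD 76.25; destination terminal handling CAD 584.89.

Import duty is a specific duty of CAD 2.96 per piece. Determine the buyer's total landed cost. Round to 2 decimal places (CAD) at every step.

Total landed cost: CAD 16942.54

EXW: the seller makes goods available at their premises; the buyer bears all onward costs.
CIF value = EXW price + inland to port + export clearance + origin terminal + freight + insurance = 6628.72 + 1659.17 + 396.42 + 262.46 + 6754.47 + 76.25 = 15777.49
Import duty = 196 × 2.96 = 580.16
Buyer bears: inland to port 1659.17 + export clearance 396.42 + origin terminal 262.46 + freight 6754.47 + insurance 76.25 + destination terminal 584.89 + duty 580.16 = 10313.82
Landed cost = invoice 6628.72 + 10313.82 = 16942.54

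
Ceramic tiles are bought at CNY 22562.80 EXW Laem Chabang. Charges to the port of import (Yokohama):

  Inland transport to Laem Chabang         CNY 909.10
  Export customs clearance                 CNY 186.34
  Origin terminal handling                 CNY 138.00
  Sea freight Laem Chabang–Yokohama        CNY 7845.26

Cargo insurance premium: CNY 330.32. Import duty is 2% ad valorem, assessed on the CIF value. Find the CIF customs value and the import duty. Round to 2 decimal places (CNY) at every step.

CIF = EXW price + pre-shipment costs + freight + insurance
CIF = 22562.80 + 909.10 + 186.34 + 138.00 + 7845.26 + 330.32 = 31971.82
Import duty = 31971.82 × 2% = 639.44

CIF value: CNY 31971.82; import duty: CNY 639.44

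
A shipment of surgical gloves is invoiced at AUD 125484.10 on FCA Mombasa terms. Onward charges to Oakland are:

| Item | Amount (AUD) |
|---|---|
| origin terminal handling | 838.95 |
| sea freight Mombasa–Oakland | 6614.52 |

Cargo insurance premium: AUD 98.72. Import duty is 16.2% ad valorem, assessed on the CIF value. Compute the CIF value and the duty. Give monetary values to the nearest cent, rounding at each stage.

CIF value: AUD 133036.29; import duty: AUD 21551.88

CIF = FCA price + pre-shipment costs + freight + insurance
CIF = 125484.10 + 838.95 + 6614.52 + 98.72 = 133036.29
Import duty = 133036.29 × 16.2% = 21551.88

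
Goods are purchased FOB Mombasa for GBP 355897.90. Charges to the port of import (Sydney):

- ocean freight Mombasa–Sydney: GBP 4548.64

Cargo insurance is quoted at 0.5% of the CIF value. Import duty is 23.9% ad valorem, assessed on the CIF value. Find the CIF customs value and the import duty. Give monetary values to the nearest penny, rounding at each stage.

Let C be the CIF value. C = FOB price + freight + 0.5% × C
C − 0.5% × C = 355897.90 + 4548.64
0.995 × C = 360446.54
C = 360446.54 / 0.995 = 362257.83
Insurance premium = 0.5% × 362257.83 = 1811.29
Import duty = 362257.83 × 23.9% = 86579.62

CIF value: GBP 362257.83; import duty: GBP 86579.62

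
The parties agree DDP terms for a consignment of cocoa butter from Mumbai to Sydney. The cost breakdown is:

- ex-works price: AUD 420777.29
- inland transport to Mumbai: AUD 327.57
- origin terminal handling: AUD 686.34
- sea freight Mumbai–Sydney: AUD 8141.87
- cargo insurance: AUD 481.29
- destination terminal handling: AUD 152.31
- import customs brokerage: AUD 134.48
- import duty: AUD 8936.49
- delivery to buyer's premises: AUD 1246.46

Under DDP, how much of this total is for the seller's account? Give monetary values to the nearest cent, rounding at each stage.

DDP: the seller bears all costs including import duty.
Seller's account: goods 420777.29 + inland to port 327.57 + origin terminal 686.34 + freight 8141.87 + insurance 481.29 + destination terminal 152.31 + brokerage 134.48 + duty 8936.49 + delivery 1246.46 = 440884.10
Buyer's account: 0.00

Seller's account: AUD 440884.10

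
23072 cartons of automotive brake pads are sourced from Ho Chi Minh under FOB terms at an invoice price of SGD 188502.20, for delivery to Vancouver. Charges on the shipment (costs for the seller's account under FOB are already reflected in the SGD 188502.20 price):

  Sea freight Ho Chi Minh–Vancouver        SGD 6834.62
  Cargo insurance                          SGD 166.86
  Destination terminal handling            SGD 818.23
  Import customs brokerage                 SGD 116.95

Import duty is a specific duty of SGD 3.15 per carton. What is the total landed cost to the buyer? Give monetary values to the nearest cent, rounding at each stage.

Total landed cost: SGD 269115.66

FOB: the seller bears costs until goods are on board at the origin port; the buyer bears freight, insurance and all costs thereafter.
CIF value = FOB price + freight + insurance = 188502.20 + 6834.62 + 166.86 = 195503.68
Import duty = 23072 × 3.15 = 72676.80
Buyer bears: freight 6834.62 + insurance 166.86 + destination terminal 818.23 + brokerage 116.95 + duty 72676.80 = 80613.46
Landed cost = invoice 188502.20 + 80613.46 = 269115.66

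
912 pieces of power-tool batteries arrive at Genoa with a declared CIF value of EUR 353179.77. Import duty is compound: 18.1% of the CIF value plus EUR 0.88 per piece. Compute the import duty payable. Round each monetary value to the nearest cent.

Ad valorem component: 353179.77 × 18.1% = 63925.54
Specific component: 912 × 0.88 = 802.56
Import duty = 63925.54 + 802.56 = 64728.10

Import duty: EUR 64728.10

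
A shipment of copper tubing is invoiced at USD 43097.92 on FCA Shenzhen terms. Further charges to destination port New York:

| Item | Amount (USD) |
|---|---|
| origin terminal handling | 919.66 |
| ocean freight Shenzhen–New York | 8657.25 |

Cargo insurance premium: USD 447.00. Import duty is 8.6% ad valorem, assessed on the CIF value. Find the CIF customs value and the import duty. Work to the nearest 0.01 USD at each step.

CIF value: USD 53121.83; import duty: USD 4568.48

CIF = FCA price + pre-shipment costs + freight + insurance
CIF = 43097.92 + 919.66 + 8657.25 + 447.00 = 53121.83
Import duty = 53121.83 × 8.6% = 4568.48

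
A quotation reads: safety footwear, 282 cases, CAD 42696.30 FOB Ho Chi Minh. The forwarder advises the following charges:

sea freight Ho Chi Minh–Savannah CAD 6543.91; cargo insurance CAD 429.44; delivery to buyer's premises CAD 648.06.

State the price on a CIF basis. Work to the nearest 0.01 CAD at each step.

Not relevant to the conversion: delivery — on the buyer under both terms; not part of either seller's price.
From FOB to CIF, the seller additionally bears: freight, insurance.
CIF price = 42696.30 + 6543.91 + 429.44 = 49669.65

CIF price: CAD 49669.65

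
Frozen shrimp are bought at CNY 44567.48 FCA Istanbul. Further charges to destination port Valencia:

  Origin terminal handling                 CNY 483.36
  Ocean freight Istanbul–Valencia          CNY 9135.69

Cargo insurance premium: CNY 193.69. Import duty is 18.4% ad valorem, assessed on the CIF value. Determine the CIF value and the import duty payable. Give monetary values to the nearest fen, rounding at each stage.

CIF value: CNY 54380.22; import duty: CNY 10005.96

CIF = FCA price + pre-shipment costs + freight + insurance
CIF = 44567.48 + 483.36 + 9135.69 + 193.69 = 54380.22
Import duty = 54380.22 × 18.4% = 10005.96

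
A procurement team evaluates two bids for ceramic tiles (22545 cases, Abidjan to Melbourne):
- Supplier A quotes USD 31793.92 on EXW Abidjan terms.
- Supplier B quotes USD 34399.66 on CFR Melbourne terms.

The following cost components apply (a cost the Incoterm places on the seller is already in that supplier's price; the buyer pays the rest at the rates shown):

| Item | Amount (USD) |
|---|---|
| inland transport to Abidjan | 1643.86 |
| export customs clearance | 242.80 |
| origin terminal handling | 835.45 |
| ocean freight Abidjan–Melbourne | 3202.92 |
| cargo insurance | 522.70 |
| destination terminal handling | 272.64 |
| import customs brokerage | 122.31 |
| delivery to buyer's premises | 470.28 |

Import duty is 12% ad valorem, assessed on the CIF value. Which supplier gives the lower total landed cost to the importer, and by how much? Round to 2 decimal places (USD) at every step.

Supplier B is cheaper by USD 3717.61

Supplier A (EXW):
CIF value = EXW price + inland to port + export clearance + origin terminal + freight + insurance = 31793.92 + 1643.86 + 242.80 + 835.45 + 3202.92 + 522.70 = 38241.65
Import duty = 38241.65 × 12% = 4589.00
Buyer bears (A): 1643.86 + 242.80 + 835.45 + 3202.92 + 522.70 + 272.64 + 122.31 + 470.28 = 7312.96
Landed cost (A) = invoice 31793.92 + 7312.96 + duty 4589.00 = 43695.88
Supplier B (CFR):
CIF value = CFR price + insurance = 34399.66 + 522.70 = 34922.36
Import duty = 34922.36 × 12% = 4190.68
Buyer bears (B): 522.70 + 272.64 + 122.31 + 470.28 = 1387.93
Landed cost (B) = invoice 34399.66 + 1387.93 + duty 4190.68 = 39978.27
Difference = |43695.88 − 39978.27| = 3717.61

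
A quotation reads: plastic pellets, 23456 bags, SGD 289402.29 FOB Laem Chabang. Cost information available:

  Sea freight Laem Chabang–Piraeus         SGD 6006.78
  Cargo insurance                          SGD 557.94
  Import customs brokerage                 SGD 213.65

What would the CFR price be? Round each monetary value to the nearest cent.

CFR price: SGD 295409.07

Not relevant to the conversion: brokerage, insurance — on the buyer under both terms; not part of either seller's price.
From FOB to CFR, the seller additionally bears: freight.
CFR price = 289402.29 + 6006.78 = 295409.07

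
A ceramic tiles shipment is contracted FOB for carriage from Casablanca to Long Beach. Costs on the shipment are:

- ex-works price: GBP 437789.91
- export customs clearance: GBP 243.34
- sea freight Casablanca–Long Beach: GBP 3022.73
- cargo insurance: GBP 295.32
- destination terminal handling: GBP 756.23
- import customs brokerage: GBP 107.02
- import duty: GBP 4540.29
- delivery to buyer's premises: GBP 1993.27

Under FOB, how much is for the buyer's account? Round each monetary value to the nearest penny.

FOB: the seller bears costs until goods are on board at the origin port; the buyer bears freight, insurance and all costs thereafter.
Seller's account: goods 437789.91 + export clearance 243.34 = 438033.25
Buyer's account: freight 3022.73 + insurance 295.32 + destination terminal 756.23 + brokerage 107.02 + duty 4540.29 + delivery 1993.27 = 10714.86

Buyer's account: GBP 10714.86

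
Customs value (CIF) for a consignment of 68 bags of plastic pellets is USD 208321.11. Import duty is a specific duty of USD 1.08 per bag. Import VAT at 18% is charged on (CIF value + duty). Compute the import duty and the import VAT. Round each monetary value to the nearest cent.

Import duty: USD 73.44; import VAT: USD 37511.02

Import duty = 68 × 1.08 = 73.44
VAT base = CIF + duty = 208321.11 + 73.44 = 208394.55
Import VAT = 208394.55 × 18% = 37511.02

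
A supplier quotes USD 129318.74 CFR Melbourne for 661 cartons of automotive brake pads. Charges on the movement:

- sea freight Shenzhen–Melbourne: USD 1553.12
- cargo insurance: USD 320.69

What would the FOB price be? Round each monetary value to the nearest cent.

Not relevant to the conversion: insurance — on the buyer under both terms; not part of either seller's price.
From CFR to FOB, the seller no longer bears: freight.
FOB price = 129318.74 − 1553.12 = 127765.62

FOB price: USD 127765.62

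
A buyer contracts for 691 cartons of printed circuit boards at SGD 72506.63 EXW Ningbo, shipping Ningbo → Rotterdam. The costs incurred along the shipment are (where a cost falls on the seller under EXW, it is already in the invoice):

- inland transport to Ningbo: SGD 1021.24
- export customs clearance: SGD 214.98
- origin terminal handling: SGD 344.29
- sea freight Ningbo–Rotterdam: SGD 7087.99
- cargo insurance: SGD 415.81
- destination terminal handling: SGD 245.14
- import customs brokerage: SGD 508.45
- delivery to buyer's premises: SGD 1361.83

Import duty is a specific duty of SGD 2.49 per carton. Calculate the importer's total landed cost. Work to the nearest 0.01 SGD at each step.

Total landed cost: SGD 85426.95

EXW: the seller makes goods available at their premises; the buyer bears all onward costs.
CIF value = EXW price + inland to port + export clearance + origin terminal + freight + insurance = 72506.63 + 1021.24 + 214.98 + 344.29 + 7087.99 + 415.81 = 81590.94
Import duty = 691 × 2.49 = 1720.59
Buyer bears: inland to port 1021.24 + export clearance 214.98 + origin terminal 344.29 + freight 7087.99 + insurance 415.81 + destination terminal 245.14 + brokerage 508.45 + delivery 1361.83 + duty 1720.59 = 12920.32
Landed cost = invoice 72506.63 + 12920.32 = 85426.95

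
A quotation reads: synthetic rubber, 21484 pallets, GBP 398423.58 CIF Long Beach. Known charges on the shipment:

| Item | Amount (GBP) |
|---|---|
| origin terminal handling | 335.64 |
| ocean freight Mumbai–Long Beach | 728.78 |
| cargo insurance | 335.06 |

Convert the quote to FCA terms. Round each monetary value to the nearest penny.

From CIF to FCA, the seller no longer bears: origin terminal, freight, insurance.
FCA price = 398423.58 − 335.64 − 728.78 − 335.06 = 397024.10

FCA price: GBP 397024.10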